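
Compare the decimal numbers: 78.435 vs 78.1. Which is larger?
78.435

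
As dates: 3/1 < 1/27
False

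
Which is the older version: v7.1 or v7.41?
v7.1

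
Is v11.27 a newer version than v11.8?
Yes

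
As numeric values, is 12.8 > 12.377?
True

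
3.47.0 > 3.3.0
True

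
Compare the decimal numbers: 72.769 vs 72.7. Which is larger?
72.769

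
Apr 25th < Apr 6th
False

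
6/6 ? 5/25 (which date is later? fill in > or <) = >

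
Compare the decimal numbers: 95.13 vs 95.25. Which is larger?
95.25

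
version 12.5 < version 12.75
True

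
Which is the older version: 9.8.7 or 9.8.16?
9.8.7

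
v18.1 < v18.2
True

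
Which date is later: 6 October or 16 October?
16 October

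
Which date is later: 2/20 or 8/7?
8/7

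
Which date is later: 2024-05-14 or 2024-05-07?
2024-05-14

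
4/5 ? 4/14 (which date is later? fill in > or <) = <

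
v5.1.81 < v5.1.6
False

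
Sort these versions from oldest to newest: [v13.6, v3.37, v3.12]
[v3.12, v3.37, v13.6]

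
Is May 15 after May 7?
Yes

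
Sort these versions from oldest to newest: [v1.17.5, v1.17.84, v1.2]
[v1.2, v1.17.5, v1.17.84]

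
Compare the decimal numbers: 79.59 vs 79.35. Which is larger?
79.59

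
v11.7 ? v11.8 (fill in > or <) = <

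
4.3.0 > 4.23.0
False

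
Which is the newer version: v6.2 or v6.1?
v6.2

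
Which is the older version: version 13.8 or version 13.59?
version 13.8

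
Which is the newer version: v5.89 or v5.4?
v5.89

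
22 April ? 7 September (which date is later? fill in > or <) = <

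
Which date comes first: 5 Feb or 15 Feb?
5 Feb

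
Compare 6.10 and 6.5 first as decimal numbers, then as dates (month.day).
As decimals: 6.10 < 6.5. As dates: 6/10 is later than 6/5 (day 10 > day 5).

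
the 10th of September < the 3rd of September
False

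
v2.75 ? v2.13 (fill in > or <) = >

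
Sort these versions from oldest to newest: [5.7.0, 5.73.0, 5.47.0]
[5.7.0, 5.47.0, 5.73.0]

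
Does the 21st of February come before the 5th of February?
No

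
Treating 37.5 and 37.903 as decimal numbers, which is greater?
37.903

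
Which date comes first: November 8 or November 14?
November 8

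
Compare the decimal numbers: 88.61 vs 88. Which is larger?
88.61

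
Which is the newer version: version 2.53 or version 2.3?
version 2.53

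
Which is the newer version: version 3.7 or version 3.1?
version 3.7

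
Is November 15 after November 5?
Yes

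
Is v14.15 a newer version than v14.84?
No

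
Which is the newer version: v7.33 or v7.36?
v7.36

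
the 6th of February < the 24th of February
True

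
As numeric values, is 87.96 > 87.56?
True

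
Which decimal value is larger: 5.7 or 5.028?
5.7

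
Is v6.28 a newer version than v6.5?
Yes. Version numbers are compared segment by segment as integers, not as decimals: minor version 28 > 5, so v6.28 > v6.5 (even though the decimal 6.28 < 6.5).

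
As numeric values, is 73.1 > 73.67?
False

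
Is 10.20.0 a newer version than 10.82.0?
No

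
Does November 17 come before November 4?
No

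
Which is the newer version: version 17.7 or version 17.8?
version 17.8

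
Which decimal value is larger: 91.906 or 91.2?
91.906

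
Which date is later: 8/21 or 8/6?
8/21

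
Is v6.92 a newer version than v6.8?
Yes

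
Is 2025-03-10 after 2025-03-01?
Yes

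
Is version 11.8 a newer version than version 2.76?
Yes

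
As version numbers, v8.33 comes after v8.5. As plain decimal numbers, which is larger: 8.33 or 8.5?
8.5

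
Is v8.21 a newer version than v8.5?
Yes. Version numbers are compared segment by segment as integers, not as decimals: minor version 21 > 5, so v8.21 > v8.5 (even though the decimal 8.21 < 8.5).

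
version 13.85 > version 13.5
True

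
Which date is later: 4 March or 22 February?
4 March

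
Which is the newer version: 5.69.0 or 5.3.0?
5.69.0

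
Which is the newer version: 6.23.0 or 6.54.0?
6.54.0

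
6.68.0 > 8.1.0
False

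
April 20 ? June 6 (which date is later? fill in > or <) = <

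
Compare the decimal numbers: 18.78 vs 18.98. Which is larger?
18.98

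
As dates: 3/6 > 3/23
False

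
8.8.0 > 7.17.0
True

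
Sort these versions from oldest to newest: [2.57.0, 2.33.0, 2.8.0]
[2.8.0, 2.33.0, 2.57.0]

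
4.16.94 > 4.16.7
True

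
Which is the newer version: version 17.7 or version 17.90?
version 17.90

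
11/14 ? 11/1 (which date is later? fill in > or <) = >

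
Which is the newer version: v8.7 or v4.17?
v8.7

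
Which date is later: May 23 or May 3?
May 23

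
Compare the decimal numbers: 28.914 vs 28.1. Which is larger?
28.914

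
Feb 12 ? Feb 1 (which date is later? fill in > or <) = >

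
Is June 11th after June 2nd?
Yes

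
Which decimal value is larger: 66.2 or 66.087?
66.2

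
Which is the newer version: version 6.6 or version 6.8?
version 6.8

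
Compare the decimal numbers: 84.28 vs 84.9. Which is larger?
84.9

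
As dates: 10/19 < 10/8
False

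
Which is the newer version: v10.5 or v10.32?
v10.32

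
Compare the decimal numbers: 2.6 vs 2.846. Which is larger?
2.846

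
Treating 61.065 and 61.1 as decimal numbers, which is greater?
61.1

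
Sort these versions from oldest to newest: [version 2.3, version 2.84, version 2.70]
[version 2.3, version 2.70, version 2.84]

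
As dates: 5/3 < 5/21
True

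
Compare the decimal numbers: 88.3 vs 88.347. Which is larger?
88.347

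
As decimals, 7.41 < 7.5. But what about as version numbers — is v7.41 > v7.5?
True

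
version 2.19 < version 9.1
True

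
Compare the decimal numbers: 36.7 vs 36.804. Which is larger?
36.804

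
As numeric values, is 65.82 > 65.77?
True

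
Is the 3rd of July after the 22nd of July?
No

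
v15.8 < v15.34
True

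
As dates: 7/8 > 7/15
False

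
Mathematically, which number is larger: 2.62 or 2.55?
2.62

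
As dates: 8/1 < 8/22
True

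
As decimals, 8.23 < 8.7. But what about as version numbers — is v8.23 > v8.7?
True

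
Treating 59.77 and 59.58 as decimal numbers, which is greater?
59.77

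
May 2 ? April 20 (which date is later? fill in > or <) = >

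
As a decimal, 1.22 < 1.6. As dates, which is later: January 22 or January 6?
January 22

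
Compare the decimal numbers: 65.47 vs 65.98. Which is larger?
65.98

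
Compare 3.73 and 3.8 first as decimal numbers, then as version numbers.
As decimals: 3.73 < 3.8. As versions: v3.73 > v3.8 (minor version 73 > 8).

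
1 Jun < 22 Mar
False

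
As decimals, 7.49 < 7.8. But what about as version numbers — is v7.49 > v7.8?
True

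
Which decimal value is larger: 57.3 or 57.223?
57.3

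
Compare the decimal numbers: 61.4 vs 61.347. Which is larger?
61.4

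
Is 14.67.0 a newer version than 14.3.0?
Yes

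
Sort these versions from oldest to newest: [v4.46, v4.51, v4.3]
[v4.3, v4.46, v4.51]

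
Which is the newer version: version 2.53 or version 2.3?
version 2.53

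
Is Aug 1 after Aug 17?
No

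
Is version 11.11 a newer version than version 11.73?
No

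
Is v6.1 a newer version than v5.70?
Yes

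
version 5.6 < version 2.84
False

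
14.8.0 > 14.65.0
False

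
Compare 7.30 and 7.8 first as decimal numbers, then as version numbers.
As decimals: 7.30 < 7.8. As versions: v7.30 > v7.8 (minor version 30 > 8).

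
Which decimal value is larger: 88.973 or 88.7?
88.973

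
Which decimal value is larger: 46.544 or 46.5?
46.544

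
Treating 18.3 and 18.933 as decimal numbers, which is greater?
18.933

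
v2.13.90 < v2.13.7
False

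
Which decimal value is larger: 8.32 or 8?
8.32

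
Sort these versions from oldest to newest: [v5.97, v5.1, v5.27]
[v5.1, v5.27, v5.97]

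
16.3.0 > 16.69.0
False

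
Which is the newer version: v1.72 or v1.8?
v1.72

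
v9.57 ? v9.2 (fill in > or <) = >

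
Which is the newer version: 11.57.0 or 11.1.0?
11.57.0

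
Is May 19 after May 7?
Yes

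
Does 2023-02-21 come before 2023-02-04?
No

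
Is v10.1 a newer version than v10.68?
No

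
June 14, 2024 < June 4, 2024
False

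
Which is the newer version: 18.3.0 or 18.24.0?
18.24.0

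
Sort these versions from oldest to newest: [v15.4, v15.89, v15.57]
[v15.4, v15.57, v15.89]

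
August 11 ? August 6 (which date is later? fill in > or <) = >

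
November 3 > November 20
False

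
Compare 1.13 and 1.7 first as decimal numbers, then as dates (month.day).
As decimals: 1.13 < 1.7. As dates: 1/13 is later than 1/7 (day 13 > day 7).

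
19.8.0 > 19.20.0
False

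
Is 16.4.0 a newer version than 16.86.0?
No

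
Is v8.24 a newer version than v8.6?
Yes. Version numbers are compared segment by segment as integers, not as decimals: minor version 24 > 6, so v8.24 > v8.6 (even though the decimal 8.24 < 8.6).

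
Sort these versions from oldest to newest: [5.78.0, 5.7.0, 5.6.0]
[5.6.0, 5.7.0, 5.78.0]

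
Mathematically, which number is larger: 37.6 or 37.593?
37.6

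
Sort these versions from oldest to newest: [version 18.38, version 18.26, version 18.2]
[version 18.2, version 18.26, version 18.38]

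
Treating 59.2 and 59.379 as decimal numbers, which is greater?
59.379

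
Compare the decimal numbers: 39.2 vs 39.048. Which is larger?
39.2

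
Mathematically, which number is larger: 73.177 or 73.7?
73.7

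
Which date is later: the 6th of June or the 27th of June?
the 27th of June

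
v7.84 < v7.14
False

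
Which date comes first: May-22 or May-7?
May-7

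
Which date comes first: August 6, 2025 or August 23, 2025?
August 6, 2025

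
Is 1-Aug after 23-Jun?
Yes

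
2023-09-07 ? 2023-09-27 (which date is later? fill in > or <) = <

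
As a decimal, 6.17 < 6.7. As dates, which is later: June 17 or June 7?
June 17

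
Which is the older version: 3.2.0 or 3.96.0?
3.2.0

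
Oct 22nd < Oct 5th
False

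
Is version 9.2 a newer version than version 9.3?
No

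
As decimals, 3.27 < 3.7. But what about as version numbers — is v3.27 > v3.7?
True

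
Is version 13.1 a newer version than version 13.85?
No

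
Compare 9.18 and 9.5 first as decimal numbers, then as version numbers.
As decimals: 9.18 < 9.5. As versions: v9.18 > v9.5 (minor version 18 > 5).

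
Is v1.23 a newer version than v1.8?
Yes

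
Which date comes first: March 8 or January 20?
January 20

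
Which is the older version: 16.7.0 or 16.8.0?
16.7.0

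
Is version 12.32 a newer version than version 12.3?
Yes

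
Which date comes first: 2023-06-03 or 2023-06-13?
2023-06-03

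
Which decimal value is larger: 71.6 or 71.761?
71.761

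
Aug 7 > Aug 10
False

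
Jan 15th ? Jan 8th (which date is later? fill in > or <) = >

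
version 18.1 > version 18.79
False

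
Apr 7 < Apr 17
True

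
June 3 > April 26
True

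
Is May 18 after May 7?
Yes. Day 18 comes after day 7 in May — this is a date comparison, not a decimal one (the decimal 5.18 would be smaller than 5.7).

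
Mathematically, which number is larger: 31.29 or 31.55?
31.55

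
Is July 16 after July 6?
Yes. Day 16 comes after day 6 in July — this is a date comparison, not a decimal one (the decimal 7.16 would be smaller than 7.6).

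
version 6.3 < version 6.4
True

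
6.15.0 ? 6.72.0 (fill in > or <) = <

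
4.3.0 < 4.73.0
True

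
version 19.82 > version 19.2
True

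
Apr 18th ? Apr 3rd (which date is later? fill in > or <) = >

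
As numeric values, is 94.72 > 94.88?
False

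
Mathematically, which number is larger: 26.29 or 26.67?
26.67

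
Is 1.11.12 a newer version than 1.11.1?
Yes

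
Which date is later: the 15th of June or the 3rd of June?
the 15th of June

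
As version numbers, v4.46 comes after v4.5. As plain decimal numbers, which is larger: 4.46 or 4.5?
4.5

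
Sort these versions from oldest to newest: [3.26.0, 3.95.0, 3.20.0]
[3.20.0, 3.26.0, 3.95.0]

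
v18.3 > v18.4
False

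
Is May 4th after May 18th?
No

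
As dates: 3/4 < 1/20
False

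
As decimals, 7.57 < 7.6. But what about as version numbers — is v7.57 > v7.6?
True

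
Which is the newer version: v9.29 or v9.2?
v9.29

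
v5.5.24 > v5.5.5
True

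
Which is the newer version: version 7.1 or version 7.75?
version 7.75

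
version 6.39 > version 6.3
True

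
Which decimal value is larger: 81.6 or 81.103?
81.6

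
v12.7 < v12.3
False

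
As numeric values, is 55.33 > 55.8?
False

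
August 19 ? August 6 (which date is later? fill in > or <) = >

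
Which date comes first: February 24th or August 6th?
February 24th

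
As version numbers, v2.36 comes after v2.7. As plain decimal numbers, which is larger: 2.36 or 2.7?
2.7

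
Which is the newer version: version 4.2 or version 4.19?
version 4.19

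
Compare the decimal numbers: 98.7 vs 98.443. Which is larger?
98.7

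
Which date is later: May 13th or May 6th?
May 13th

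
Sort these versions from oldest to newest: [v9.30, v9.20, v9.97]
[v9.20, v9.30, v9.97]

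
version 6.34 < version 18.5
True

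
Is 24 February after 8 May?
No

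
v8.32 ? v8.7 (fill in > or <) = >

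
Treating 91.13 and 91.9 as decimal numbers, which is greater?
91.9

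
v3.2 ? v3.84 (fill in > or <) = <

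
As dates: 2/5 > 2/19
False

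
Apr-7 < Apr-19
True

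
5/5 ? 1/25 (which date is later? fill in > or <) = >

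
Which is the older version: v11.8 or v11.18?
v11.8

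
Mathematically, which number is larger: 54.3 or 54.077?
54.3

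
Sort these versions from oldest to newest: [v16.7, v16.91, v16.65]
[v16.7, v16.65, v16.91]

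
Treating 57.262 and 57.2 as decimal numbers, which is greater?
57.262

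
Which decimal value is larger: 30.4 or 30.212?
30.4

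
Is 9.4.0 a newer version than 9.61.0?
No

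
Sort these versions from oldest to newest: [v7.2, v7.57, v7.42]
[v7.2, v7.42, v7.57]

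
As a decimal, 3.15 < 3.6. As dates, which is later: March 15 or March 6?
March 15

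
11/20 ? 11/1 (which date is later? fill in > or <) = >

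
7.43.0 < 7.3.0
False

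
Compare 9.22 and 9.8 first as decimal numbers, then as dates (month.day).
As decimals: 9.22 < 9.8. As dates: 9/22 is later than 9/8 (day 22 > day 8).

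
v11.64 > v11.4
True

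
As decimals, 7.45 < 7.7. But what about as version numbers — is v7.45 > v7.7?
True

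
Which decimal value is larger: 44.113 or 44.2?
44.2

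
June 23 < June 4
False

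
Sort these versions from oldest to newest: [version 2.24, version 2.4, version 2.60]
[version 2.4, version 2.24, version 2.60]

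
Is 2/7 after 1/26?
Yes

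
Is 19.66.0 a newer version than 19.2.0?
Yes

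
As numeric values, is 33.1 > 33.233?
False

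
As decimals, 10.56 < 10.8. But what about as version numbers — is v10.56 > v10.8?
True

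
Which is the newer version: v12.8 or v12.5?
v12.8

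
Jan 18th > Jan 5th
True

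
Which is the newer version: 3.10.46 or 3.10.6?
3.10.46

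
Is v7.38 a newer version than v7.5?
Yes. Version numbers are compared segment by segment as integers, not as decimals: minor version 38 > 5, so v7.38 > v7.5 (even though the decimal 7.38 < 7.5).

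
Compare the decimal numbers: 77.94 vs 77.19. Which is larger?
77.94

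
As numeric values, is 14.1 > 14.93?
False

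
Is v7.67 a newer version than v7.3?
Yes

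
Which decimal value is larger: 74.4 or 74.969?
74.969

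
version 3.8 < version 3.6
False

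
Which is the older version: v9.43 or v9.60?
v9.43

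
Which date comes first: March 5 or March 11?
March 5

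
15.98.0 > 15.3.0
True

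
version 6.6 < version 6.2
False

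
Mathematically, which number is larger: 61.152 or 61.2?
61.2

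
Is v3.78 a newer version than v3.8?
Yes. Version numbers are compared segment by segment as integers, not as decimals: minor version 78 > 8, so v3.78 > v3.8 (even though the decimal 3.78 < 3.8).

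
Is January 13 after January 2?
Yes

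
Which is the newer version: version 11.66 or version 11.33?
version 11.66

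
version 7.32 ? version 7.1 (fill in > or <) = >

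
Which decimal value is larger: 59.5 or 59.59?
59.59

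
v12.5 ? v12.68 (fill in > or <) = <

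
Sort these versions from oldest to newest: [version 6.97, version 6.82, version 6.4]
[version 6.4, version 6.82, version 6.97]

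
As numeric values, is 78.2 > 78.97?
False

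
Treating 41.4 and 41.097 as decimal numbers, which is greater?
41.4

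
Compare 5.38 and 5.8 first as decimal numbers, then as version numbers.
As decimals: 5.38 < 5.8. As versions: v5.38 > v5.8 (minor version 38 > 8).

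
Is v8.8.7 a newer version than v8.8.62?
No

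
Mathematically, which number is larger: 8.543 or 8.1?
8.543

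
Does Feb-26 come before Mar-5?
Yes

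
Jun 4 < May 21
False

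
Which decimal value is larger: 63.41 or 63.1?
63.41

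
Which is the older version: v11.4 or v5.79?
v5.79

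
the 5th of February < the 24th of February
True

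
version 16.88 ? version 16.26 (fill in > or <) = >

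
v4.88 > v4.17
True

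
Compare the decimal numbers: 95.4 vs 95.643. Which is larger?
95.643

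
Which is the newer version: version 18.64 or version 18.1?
version 18.64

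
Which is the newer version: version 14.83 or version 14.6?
version 14.83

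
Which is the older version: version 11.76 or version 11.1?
version 11.1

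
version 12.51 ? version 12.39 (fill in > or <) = >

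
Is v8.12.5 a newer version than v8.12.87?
No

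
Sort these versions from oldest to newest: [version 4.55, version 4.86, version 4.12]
[version 4.12, version 4.55, version 4.86]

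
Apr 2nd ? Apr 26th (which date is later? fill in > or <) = <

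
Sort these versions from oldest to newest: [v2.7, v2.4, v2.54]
[v2.4, v2.7, v2.54]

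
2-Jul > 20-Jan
True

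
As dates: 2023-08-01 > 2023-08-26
False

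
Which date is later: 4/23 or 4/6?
4/23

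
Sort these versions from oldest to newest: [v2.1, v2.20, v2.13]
[v2.1, v2.13, v2.20]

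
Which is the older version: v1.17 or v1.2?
v1.2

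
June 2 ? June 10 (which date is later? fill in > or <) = <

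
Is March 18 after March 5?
Yes. Day 18 comes after day 5 in March — this is a date comparison, not a decimal one (the decimal 3.18 would be smaller than 3.5).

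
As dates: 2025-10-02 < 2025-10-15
True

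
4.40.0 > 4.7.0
True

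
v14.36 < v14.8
False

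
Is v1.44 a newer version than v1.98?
No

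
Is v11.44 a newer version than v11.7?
Yes. Version numbers are compared segment by segment as integers, not as decimals: minor version 44 > 7, so v11.44 > v11.7 (even though the decimal 11.44 < 11.7).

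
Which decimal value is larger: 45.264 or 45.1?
45.264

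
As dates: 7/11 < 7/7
False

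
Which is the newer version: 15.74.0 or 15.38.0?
15.74.0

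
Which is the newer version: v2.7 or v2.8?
v2.8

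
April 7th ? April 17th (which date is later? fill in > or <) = <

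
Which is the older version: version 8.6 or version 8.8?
version 8.6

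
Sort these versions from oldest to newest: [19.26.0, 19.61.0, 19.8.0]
[19.8.0, 19.26.0, 19.61.0]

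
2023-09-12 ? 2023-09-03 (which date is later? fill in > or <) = >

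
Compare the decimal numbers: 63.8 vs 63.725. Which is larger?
63.8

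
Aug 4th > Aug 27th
False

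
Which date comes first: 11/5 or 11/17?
11/5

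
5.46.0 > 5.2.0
True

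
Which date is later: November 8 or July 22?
November 8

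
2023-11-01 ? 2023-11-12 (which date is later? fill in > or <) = <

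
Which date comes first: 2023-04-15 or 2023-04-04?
2023-04-04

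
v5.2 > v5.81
False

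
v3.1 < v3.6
True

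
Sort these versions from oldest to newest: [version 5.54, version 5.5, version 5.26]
[version 5.5, version 5.26, version 5.54]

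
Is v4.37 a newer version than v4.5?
Yes. Version numbers are compared segment by segment as integers, not as decimals: minor version 37 > 5, so v4.37 > v4.5 (even though the decimal 4.37 < 4.5).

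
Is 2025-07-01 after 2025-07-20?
No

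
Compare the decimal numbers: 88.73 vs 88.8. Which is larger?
88.8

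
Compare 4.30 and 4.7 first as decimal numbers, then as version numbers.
As decimals: 4.30 < 4.7. As versions: v4.30 > v4.7 (minor version 30 > 7).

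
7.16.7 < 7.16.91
True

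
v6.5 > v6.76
False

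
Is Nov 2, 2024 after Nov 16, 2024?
No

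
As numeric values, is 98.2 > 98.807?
False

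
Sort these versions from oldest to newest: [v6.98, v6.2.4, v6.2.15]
[v6.2.4, v6.2.15, v6.98]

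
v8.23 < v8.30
True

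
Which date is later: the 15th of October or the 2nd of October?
the 15th of October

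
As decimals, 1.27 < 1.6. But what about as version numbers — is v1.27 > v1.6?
True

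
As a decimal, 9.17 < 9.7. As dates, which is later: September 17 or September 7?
September 17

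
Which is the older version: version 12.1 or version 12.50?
version 12.1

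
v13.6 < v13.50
True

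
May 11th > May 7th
True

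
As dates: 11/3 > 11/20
False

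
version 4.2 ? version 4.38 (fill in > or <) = <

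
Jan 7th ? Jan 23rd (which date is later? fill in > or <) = <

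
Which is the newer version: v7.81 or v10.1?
v10.1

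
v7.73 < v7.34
False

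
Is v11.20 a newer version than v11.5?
Yes. Version numbers are compared segment by segment as integers, not as decimals: minor version 20 > 5, so v11.20 > v11.5 (even though the decimal 11.20 < 11.5).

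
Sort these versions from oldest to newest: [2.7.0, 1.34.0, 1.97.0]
[1.34.0, 1.97.0, 2.7.0]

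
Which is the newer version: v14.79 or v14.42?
v14.79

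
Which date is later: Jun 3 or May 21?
Jun 3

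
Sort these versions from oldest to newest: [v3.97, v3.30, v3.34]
[v3.30, v3.34, v3.97]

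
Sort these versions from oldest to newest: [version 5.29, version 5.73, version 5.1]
[version 5.1, version 5.29, version 5.73]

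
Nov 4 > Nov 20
False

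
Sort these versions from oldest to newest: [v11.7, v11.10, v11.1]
[v11.1, v11.7, v11.10]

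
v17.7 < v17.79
True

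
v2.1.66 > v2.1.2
True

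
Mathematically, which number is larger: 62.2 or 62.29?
62.29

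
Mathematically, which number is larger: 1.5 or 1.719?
1.719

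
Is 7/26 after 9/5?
No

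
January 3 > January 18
False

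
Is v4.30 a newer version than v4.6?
Yes. Version numbers are compared segment by segment as integers, not as decimals: minor version 30 > 6, so v4.30 > v4.6 (even though the decimal 4.30 < 4.6).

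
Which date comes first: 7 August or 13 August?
7 August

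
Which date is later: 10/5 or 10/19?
10/19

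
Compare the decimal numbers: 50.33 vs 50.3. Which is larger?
50.33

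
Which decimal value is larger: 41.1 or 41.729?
41.729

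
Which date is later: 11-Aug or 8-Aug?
11-Aug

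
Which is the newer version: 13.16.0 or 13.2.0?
13.16.0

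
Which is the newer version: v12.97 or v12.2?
v12.97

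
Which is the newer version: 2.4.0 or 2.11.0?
2.11.0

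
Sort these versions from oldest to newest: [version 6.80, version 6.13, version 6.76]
[version 6.13, version 6.76, version 6.80]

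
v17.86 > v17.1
True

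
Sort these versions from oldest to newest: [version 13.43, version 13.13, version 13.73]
[version 13.13, version 13.43, version 13.73]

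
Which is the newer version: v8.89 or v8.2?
v8.89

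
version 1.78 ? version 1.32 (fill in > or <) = >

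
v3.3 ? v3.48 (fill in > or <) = <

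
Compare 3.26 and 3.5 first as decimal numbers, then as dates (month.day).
As decimals: 3.26 < 3.5. As dates: 3/26 is later than 3/5 (day 26 > day 5).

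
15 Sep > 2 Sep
True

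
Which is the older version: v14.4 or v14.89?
v14.4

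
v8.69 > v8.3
True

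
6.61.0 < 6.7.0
False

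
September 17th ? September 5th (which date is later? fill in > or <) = >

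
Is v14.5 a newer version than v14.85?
No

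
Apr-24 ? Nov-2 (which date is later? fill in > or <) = <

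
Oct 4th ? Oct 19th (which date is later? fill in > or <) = <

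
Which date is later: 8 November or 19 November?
19 November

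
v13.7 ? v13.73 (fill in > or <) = <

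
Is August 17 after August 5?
Yes. Day 17 comes after day 5 in August — this is a date comparison, not a decimal one (the decimal 8.17 would be smaller than 8.5).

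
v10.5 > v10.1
True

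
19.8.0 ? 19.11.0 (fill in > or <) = <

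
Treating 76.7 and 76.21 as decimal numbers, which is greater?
76.7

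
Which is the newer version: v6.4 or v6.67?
v6.67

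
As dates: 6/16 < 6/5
False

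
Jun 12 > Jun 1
True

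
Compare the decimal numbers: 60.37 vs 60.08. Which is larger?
60.37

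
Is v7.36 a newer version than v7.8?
Yes. Version numbers are compared segment by segment as integers, not as decimals: minor version 36 > 8, so v7.36 > v7.8 (even though the decimal 7.36 < 7.8).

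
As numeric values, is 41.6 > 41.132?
True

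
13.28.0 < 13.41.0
True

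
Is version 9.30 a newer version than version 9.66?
No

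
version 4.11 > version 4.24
False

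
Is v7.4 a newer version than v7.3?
Yes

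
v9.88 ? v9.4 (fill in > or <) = >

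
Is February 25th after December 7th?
No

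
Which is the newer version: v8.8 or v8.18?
v8.18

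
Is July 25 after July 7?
Yes. Day 25 comes after day 7 in July — this is a date comparison, not a decimal one (the decimal 7.25 would be smaller than 7.7).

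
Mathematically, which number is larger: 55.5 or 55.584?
55.584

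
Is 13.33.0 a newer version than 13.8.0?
Yes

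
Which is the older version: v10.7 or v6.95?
v6.95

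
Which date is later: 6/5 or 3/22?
6/5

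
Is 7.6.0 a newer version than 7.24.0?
No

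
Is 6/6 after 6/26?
No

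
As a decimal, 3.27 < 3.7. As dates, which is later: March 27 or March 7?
March 27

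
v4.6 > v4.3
True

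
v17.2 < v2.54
False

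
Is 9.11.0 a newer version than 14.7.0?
No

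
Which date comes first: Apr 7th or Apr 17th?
Apr 7th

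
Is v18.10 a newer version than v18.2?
Yes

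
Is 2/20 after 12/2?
No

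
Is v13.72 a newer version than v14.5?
No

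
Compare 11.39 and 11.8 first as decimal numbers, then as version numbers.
As decimals: 11.39 < 11.8. As versions: v11.39 > v11.8 (minor version 39 > 8).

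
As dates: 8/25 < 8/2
False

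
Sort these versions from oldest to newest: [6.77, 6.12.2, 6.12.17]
[6.12.2, 6.12.17, 6.77]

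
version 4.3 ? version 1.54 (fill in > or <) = >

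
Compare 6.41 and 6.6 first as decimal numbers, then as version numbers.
As decimals: 6.41 < 6.6. As versions: v6.41 > v6.6 (minor version 41 > 6).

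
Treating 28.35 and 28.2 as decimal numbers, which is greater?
28.35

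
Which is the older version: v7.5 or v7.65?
v7.5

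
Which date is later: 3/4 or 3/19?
3/19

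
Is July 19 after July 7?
Yes. Day 19 comes after day 7 in July — this is a date comparison, not a decimal one (the decimal 7.19 would be smaller than 7.7).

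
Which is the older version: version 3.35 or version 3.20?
version 3.20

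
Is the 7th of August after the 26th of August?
No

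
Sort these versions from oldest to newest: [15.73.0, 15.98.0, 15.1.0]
[15.1.0, 15.73.0, 15.98.0]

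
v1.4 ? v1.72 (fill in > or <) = <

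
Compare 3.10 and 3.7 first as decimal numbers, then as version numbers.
As decimals: 3.10 < 3.7. As versions: v3.10 > v3.7 (minor version 10 > 7).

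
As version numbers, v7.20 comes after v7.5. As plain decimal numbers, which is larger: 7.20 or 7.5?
7.5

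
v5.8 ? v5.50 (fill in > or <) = <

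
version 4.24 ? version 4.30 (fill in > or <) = <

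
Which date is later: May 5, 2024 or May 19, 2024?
May 19, 2024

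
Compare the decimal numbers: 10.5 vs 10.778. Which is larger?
10.778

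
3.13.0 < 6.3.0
True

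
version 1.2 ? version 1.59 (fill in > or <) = <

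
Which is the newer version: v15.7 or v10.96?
v15.7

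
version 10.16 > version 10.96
False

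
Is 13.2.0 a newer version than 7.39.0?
Yes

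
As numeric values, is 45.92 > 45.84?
True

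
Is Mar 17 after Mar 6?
Yes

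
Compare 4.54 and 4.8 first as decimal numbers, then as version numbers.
As decimals: 4.54 < 4.8. As versions: v4.54 > v4.8 (minor version 54 > 8).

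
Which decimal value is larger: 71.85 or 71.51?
71.85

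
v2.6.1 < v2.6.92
True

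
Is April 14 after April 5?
Yes. Day 14 comes after day 5 in April — this is a date comparison, not a decimal one (the decimal 4.14 would be smaller than 4.5).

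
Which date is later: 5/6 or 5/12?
5/12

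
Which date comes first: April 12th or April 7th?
April 7th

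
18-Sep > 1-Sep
True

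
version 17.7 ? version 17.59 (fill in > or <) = <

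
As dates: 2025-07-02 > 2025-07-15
False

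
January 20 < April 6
True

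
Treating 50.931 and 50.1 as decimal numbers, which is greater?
50.931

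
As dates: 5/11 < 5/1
False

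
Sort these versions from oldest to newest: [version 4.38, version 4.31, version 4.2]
[version 4.2, version 4.31, version 4.38]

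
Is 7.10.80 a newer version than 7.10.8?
Yes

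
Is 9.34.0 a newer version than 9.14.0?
Yes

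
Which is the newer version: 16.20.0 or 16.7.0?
16.20.0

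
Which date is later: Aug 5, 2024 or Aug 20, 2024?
Aug 20, 2024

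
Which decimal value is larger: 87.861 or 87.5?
87.861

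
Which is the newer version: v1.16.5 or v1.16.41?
v1.16.41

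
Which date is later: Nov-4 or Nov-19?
Nov-19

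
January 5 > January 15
False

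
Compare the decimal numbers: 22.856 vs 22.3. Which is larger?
22.856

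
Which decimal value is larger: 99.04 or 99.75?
99.75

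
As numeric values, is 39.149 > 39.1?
True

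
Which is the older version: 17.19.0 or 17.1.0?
17.1.0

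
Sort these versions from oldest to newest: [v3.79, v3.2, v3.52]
[v3.2, v3.52, v3.79]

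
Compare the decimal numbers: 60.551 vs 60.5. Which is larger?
60.551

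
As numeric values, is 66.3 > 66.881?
False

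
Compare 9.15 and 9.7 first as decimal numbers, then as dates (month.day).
As decimals: 9.15 < 9.7. As dates: 9/15 is later than 9/7 (day 15 > day 7).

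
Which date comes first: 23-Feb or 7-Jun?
23-Feb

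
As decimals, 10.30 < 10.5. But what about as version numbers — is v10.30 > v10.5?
True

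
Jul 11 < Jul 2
False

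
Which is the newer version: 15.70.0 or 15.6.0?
15.70.0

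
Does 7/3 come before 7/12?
Yes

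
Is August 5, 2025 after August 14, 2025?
No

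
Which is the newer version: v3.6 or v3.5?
v3.6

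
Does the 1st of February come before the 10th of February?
Yes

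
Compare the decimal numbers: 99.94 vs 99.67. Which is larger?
99.94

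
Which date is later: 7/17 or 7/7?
7/17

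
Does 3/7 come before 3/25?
Yes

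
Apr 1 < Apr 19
True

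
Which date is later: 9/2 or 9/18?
9/18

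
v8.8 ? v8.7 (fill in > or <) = >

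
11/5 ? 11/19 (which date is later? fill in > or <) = <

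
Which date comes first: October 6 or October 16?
October 6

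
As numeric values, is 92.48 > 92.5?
False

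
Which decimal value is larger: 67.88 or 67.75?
67.88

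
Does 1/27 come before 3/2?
Yes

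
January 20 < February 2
True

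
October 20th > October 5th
True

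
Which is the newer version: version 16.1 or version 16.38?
version 16.38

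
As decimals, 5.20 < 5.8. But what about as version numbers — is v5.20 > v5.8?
True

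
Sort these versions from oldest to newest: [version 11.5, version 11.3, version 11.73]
[version 11.3, version 11.5, version 11.73]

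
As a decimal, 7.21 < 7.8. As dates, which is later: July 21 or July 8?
July 21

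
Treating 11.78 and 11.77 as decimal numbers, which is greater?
11.78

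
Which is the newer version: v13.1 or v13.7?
v13.7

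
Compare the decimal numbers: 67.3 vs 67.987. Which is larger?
67.987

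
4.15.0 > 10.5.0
False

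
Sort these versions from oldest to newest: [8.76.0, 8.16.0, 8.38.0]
[8.16.0, 8.38.0, 8.76.0]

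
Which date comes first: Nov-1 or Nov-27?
Nov-1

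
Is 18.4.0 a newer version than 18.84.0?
No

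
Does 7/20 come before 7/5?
No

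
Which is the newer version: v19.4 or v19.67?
v19.67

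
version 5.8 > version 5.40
False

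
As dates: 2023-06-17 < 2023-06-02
False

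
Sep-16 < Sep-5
False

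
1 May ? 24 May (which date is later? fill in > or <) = <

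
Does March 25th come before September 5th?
Yes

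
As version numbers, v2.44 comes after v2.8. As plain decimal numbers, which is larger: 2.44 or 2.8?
2.8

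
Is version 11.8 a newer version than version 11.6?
Yes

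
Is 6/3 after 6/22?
No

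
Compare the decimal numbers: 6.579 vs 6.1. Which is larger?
6.579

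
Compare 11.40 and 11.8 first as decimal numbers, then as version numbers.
As decimals: 11.40 < 11.8. As versions: v11.40 > v11.8 (minor version 40 > 8).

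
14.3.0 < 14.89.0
True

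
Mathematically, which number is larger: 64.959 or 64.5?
64.959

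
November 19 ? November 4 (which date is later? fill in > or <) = >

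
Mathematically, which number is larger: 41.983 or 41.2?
41.983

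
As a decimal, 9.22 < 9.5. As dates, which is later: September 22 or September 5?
September 22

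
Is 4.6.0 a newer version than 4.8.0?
No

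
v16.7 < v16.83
True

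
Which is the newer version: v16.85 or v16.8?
v16.85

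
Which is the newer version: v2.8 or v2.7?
v2.8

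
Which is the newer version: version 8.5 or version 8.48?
version 8.48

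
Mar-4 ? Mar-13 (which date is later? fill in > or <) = <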